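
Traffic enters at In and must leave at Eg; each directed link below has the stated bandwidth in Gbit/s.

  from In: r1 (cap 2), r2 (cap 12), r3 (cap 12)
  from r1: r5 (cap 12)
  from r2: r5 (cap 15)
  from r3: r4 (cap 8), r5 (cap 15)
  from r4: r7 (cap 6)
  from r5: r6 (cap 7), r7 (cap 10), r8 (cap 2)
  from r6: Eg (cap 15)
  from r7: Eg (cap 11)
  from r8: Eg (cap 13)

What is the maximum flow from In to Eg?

Augment In→r1→r5→r6→Eg: bottleneck 2, flow now 2.
Augment In→r2→r5→r6→Eg: bottleneck 5, flow now 7.
Augment In→r2→r5→r7→Eg: bottleneck 7, flow now 14.
Augment In→r3→r4→r7→Eg: bottleneck 4, flow now 18.
Augment In→r3→r5→r8→Eg: bottleneck 2, flow now 20.
No augmenting path remains; maximum flow = 20.
In the residual graph, reachable from In: {In, r1, r2, r3, r4, r5, r7}.
Min-cut edges: r5→r6 (7), r5→r8 (2), r7→Eg (11); capacity 7 + 2 + 11 = 20.
This cut is saturated, so no flow can exceed 20.

20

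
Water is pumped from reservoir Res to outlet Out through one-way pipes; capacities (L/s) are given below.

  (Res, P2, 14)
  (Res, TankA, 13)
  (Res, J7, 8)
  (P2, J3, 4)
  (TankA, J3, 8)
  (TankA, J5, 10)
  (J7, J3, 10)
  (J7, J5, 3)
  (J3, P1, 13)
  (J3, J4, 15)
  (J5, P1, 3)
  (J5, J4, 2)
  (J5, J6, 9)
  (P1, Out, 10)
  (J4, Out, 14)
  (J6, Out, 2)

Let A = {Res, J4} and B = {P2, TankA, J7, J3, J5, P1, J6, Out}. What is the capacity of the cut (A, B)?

Edges leaving {Res, J4}: Res→P2 (14), Res→TankA (13), Res→J7 (8), J4→Out (14).
Cut capacity = 14 + 13 + 8 + 14 = 49.

49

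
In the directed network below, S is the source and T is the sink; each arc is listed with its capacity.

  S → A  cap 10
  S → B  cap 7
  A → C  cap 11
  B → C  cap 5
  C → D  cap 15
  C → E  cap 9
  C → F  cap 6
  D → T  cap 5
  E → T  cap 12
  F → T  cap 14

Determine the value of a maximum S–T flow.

15

Augment S→A→C→D→T: bottleneck 5, flow now 5.
Augment S→A→C→E→T: bottleneck 5, flow now 10.
Augment S→B→C→E→T: bottleneck 4, flow now 14.
Augment S→B→C→F→T: bottleneck 1, flow now 15.
No augmenting path remains; maximum flow = 15.
In the residual graph, reachable from S: {S, B}.
Min-cut edges: S→A (10), B→C (5); capacity 10 + 5 = 15.
This cut is saturated, so no flow can exceed 15.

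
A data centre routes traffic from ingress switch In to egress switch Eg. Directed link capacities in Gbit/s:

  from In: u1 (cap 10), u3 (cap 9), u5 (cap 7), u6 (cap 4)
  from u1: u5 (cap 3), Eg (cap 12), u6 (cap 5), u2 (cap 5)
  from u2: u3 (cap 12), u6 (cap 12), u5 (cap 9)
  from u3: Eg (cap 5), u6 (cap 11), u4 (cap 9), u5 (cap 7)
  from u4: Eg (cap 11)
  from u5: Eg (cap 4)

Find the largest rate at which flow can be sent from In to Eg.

23

Augment In→u1→Eg: bottleneck 10, flow now 10.
Augment In→u3→Eg: bottleneck 5, flow now 15.
Augment In→u5→Eg: bottleneck 4, flow now 19.
Augment In→u3→u4→Eg: bottleneck 4, flow now 23.
No augmenting path remains; maximum flow = 23.
In the residual graph, reachable from In: {In, u5, u6}.
Min-cut edges: In→u1 (10), In→u3 (9), u5→Eg (4); capacity 10 + 9 + 4 = 23.
This cut is saturated, so no flow can exceed 23.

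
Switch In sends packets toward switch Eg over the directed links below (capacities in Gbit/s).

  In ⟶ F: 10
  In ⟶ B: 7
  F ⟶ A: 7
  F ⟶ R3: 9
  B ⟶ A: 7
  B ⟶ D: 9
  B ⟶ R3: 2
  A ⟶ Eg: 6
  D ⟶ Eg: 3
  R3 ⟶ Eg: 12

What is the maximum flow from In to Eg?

Augment In→F→A→Eg: bottleneck 6, flow now 6.
Augment In→F→R3→Eg: bottleneck 4, flow now 10.
Augment In→B→D→Eg: bottleneck 3, flow now 13.
Augment In→B→R3→Eg: bottleneck 2, flow now 15.
Augment In→B→A→F→R3→Eg: bottleneck 2, flow now 17. (uses reverse residual edge)
No augmenting path remains; maximum flow = 17.
In the residual graph, reachable from In: {In}.
Min-cut edges: In→F (10), In→B (7); capacity 10 + 7 = 17.
This cut is saturated, so no flow can exceed 17.

17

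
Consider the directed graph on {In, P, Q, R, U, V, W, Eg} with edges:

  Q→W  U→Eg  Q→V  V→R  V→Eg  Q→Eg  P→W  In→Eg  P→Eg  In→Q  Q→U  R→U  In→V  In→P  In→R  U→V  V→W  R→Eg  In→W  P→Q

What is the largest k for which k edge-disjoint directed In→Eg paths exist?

5

Assign every edge capacity 1; by Menger, the answer equals the max flow.
Path In→Eg (+1); total 1.
Path In→P→Eg (+1); total 2.
Path In→Q→Eg (+1); total 3.
Path In→R→Eg (+1); total 4.
Path In→V→Eg (+1); total 5.
No residual In→Eg path; max flow = 5.
Certifying cut of size 5: {In→Eg, In→P, In→Q, In→R, In→V}.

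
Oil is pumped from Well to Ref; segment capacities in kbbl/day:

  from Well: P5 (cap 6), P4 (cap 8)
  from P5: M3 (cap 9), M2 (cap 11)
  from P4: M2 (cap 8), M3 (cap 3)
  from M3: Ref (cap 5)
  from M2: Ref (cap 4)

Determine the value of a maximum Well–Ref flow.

9

Augment Well→P5→M3→Ref: bottleneck 5, flow now 5.
Augment Well→P5→M2→Ref: bottleneck 1, flow now 6.
Augment Well→P4→M2→Ref: bottleneck 3, flow now 9.
No augmenting path remains; maximum flow = 9.
In the residual graph, reachable from Well: {Well, P5, P4, M3, M2}.
Min-cut edges: M3→Ref (5), M2→Ref (4); capacity 5 + 4 = 9.
This cut is saturated, so no flow can exceed 9.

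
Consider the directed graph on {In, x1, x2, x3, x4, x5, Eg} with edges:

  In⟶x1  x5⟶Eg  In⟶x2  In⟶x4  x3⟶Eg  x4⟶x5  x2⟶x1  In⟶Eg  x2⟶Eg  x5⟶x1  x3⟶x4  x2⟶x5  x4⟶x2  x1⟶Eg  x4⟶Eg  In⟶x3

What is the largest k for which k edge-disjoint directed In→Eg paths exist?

5

Assign every edge capacity 1; by Menger, the answer equals the max flow.
Path In→Eg (+1); total 1.
Path In→x1→Eg (+1); total 2.
Path In→x2→Eg (+1); total 3.
Path In→x3→Eg (+1); total 4.
Path In→x4→Eg (+1); total 5.
No residual In→Eg path; max flow = 5.
Certifying cut of size 5: {In→Eg, In→x1, In→x2, In→x3, In→x4}.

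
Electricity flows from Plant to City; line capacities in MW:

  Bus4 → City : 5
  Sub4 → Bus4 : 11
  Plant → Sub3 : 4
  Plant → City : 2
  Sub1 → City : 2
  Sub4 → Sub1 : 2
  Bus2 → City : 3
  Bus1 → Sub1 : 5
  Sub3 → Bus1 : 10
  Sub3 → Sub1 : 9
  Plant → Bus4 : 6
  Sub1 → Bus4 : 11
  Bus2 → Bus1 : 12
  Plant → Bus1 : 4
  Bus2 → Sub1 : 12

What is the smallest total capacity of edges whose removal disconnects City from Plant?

9

Augment Plant→City: bottleneck 2, flow now 2.
Augment Plant→Bus4→City: bottleneck 5, flow now 7.
Augment Plant→Sub3→Sub1→City: bottleneck 2, flow now 9.
No augmenting path remains; maximum flow = 9.
By max-flow min-cut, the minimum cut capacity equals the max flow.
In the residual graph, reachable from Plant: {Plant, Sub3, Sub1, Bus1, Bus4}.
Min-cut edges: Plant→City (2), Sub1→City (2), Bus4→City (5); capacity 2 + 2 + 5 = 9.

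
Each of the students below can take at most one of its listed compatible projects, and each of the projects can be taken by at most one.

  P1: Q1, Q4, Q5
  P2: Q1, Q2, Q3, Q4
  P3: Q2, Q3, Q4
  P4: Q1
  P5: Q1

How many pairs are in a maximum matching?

Unit-capacity flow: source→left, listed edges, right→sink; max matching = max flow.
Augmenting path P1→Q1 (+1); matched 1.
Augmenting path P2→Q2 (+1); matched 2.
Augmenting path P3→Q3 (+1); matched 3.
Augmenting path P4→Q1→P1→Q4 (+1); matched 4.
No augmenting path remains; maximum matching = 4.
König certificate: {P1, P2, P3, Q1} is a vertex cover of size 4 (every listed pair touches it), so no matching can be larger.

4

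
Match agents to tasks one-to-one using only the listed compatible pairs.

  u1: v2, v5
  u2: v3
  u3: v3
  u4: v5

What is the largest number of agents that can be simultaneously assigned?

Unit-capacity flow: source→left, listed edges, right→sink; max matching = max flow.
Augmenting path u1→v2 (+1); matched 1.
Augmenting path u2→v3 (+1); matched 2.
Augmenting path u4→v5 (+1); matched 3.
No augmenting path remains; maximum matching = 3.
König certificate: {u1, u4, v3} is a vertex cover of size 3 (every listed pair touches it), so no matching can be larger.

3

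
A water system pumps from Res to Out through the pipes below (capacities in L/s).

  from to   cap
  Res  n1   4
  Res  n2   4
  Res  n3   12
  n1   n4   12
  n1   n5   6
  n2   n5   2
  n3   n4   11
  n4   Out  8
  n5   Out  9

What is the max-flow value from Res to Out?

Augment Res→n1→n4→Out: bottleneck 4, flow now 4.
Augment Res→n2→n5→Out: bottleneck 2, flow now 6.
Augment Res→n3→n4→Out: bottleneck 4, flow now 10.
Augment Res→n3→n4→n1→n5→Out: bottleneck 4, flow now 14. (uses reverse residual edge)
No augmenting path remains; maximum flow = 14.
In the residual graph, reachable from Res: {Res, n2, n3, n4}.
Min-cut edges: Res→n1 (4), n2→n5 (2), n4→Out (8); capacity 4 + 2 + 8 = 14.
This cut is saturated, so no flow can exceed 14.

14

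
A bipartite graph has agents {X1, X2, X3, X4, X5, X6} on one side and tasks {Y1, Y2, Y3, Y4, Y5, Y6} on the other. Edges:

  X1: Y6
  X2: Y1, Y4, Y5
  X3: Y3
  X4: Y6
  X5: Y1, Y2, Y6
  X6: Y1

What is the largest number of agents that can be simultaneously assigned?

Unit-capacity flow: source→left, listed edges, right→sink; max matching = max flow.
Augmenting path X1→Y6 (+1); matched 1.
Augmenting path X2→Y1 (+1); matched 2.
Augmenting path X3→Y3 (+1); matched 3.
Augmenting path X5→Y2 (+1); matched 4.
Augmenting path X6→Y1→X2→Y4 (+1); matched 5.
No augmenting path remains; maximum matching = 5.
König certificate: {X2, X3, X5, X6, Y6} is a vertex cover of size 5 (every listed pair touches it), so no matching can be larger.

5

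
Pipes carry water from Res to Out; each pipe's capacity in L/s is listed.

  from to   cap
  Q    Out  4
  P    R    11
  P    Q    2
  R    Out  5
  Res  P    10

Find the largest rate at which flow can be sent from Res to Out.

7

Augment Res→P→Q→Out: bottleneck 2, flow now 2.
Augment Res→P→R→Out: bottleneck 5, flow now 7.
No augmenting path remains; maximum flow = 7.
In the residual graph, reachable from Res: {Res, P, R}.
Min-cut edges: P→Q (2), R→Out (5); capacity 2 + 5 = 7.
This cut is saturated, so no flow can exceed 7.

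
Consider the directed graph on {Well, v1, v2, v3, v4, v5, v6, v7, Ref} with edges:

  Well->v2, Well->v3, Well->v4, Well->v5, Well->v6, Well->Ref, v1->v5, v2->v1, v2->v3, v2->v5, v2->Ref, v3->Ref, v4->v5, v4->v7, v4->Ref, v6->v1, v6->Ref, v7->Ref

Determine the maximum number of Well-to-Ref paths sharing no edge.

5

Assign every edge capacity 1; by Menger, the answer equals the max flow.
Path Well→Ref (+1); total 1.
Path Well→v2→Ref (+1); total 2.
Path Well→v3→Ref (+1); total 3.
Path Well→v4→Ref (+1); total 4.
Path Well→v6→Ref (+1); total 5.
No residual Well→Ref path; max flow = 5.
Certifying cut of size 5: {Well→Ref, Well→v2, Well→v3, Well→v4, Well→v6}.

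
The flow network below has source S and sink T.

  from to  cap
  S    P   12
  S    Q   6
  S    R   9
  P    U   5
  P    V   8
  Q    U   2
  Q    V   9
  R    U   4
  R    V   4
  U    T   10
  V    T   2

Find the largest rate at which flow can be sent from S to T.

Augment S→P→U→T: bottleneck 5, flow now 5.
Augment S→P→V→T: bottleneck 2, flow now 7.
Augment S→Q→U→T: bottleneck 2, flow now 9.
Augment S→R→U→T: bottleneck 3, flow now 12.
No augmenting path remains; maximum flow = 12.
In the residual graph, reachable from S: {S, P, Q, R, U, V}.
Min-cut edges: U→T (10), V→T (2); capacity 10 + 2 = 12.
This cut is saturated, so no flow can exceed 12.

12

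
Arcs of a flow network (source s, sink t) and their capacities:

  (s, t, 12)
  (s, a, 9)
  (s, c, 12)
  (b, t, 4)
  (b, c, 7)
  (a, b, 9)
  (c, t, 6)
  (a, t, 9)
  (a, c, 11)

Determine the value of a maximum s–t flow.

Augment s→t: bottleneck 12, flow now 12.
Augment s→a→t: bottleneck 9, flow now 21.
Augment s→c→t: bottleneck 6, flow now 27.
No augmenting path remains; maximum flow = 27.
In the residual graph, reachable from s: {s, c}.
Min-cut edges: s→a (9), s→t (12), c→t (6); capacity 9 + 12 + 6 = 27.
This cut is saturated, so no flow can exceed 27.

27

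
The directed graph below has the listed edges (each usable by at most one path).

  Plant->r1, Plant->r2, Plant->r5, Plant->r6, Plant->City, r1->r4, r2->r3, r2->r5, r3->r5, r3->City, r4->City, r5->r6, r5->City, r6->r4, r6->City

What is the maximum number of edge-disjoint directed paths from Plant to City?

5

Assign every edge capacity 1; by Menger, the answer equals the max flow.
Path Plant→City (+1); total 1.
Path Plant→r5→City (+1); total 2.
Path Plant→r6→City (+1); total 3.
Path Plant→r1→r4→City (+1); total 4.
Path Plant→r2→r3→City (+1); total 5.
No residual Plant→City path; max flow = 5.
Certifying cut of size 5: {Plant→City, Plant→r1, Plant→r2, Plant→r5, Plant→r6}.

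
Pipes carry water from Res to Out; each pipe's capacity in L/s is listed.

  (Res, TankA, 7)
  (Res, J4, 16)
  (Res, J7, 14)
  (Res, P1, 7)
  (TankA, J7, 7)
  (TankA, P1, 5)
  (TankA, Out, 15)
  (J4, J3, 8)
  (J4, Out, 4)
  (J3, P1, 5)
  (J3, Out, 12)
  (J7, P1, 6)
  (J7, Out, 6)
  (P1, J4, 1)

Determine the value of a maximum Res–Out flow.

Augment Res→TankA→Out: bottleneck 7, flow now 7.
Augment Res→J4→Out: bottleneck 4, flow now 11.
Augment Res→J7→Out: bottleneck 6, flow now 17.
Augment Res→J4→J3→Out: bottleneck 8, flow now 25.
No augmenting path remains; maximum flow = 25.
In the residual graph, reachable from Res: {Res, J4, J7, P1}.
Min-cut edges: Res→TankA (7), J4→J3 (8), J4→Out (4), J7→Out (6); capacity 7 + 8 + 4 + 6 = 25.
This cut is saturated, so no flow can exceed 25.

25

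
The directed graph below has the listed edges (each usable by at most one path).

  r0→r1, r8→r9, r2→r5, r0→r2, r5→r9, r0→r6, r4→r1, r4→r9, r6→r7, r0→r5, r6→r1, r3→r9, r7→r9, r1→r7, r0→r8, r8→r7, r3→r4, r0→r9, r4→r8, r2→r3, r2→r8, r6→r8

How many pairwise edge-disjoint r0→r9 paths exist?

5

Assign every edge capacity 1; by Menger, the answer equals the max flow.
Path r0→r9 (+1); total 1.
Path r0→r5→r9 (+1); total 2.
Path r0→r8→r9 (+1); total 3.
Path r0→r1→r7→r9 (+1); total 4.
Path r0→r2→r3→r9 (+1); total 5.
No residual r0→r9 path; max flow = 5.
Certifying cut of size 5: {r0→r2, r0→r5, r0→r9, r7→r9, r8→r9}.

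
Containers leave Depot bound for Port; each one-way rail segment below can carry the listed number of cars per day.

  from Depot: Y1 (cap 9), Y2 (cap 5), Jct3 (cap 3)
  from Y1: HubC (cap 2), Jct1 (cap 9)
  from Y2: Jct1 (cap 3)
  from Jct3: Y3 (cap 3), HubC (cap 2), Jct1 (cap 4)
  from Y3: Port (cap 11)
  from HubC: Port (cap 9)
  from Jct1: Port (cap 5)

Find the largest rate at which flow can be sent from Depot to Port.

Augment Depot→Y1→HubC→Port: bottleneck 2, flow now 2.
Augment Depot→Y1→Jct1→Port: bottleneck 5, flow now 7.
Augment Depot→Jct3→Y3→Port: bottleneck 3, flow now 10.
No augmenting path remains; maximum flow = 10.
In the residual graph, reachable from Depot: {Depot, Y1, Y2, Jct1}.
Min-cut edges: Depot→Jct3 (3), Y1→HubC (2), Jct1→Port (5); capacity 3 + 2 + 5 = 10.
This cut is saturated, so no flow can exceed 10.

10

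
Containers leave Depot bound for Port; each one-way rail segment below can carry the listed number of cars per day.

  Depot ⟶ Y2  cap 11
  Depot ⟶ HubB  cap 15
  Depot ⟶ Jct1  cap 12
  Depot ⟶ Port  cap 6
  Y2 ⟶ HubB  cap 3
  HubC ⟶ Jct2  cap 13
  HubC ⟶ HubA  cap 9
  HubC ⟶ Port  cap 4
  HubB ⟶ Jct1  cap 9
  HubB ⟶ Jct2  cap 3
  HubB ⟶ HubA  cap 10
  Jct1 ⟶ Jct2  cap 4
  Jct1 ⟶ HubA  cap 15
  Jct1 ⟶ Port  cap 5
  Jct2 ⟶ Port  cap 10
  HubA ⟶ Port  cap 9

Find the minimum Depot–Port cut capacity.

Augment Depot→Port: bottleneck 6, flow now 6.
Augment Depot→Jct1→Port: bottleneck 5, flow now 11.
Augment Depot→HubB→Jct2→Port: bottleneck 3, flow now 14.
Augment Depot→HubB→HubA→Port: bottleneck 9, flow now 23.
Augment Depot→Jct1→Jct2→Port: bottleneck 4, flow now 27.
No augmenting path remains; maximum flow = 27.
By max-flow min-cut, the minimum cut capacity equals the max flow.
In the residual graph, reachable from Depot: {Depot, Y2, HubB, Jct1, HubA}.
Min-cut edges: Depot→Port (6), HubB→Jct2 (3), Jct1→Jct2 (4), Jct1→Port (5), HubA→Port (9); capacity 6 + 3 + 4 + 5 + 9 = 27.

27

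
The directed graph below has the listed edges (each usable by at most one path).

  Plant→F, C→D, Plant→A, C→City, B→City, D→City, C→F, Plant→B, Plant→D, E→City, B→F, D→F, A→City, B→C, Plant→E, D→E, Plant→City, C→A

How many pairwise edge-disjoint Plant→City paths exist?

5

Assign every edge capacity 1; by Menger, the answer equals the max flow.
Path Plant→City (+1); total 1.
Path Plant→A→City (+1); total 2.
Path Plant→B→City (+1); total 3.
Path Plant→D→City (+1); total 4.
Path Plant→E→City (+1); total 5.
No residual Plant→City path; max flow = 5.
Certifying cut of size 5: {Plant→A, Plant→B, Plant→City, Plant→D, Plant→E}.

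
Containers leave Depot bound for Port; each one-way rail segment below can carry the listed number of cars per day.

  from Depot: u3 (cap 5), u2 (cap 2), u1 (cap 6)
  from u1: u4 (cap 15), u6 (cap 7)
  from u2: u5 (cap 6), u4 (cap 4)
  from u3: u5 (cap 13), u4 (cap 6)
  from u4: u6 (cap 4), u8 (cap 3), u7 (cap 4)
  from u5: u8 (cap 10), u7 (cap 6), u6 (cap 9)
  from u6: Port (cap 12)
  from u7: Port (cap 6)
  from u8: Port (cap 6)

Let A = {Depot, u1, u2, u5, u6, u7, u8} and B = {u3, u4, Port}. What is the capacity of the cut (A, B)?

Edges leaving {Depot, u1, u2, u5, u6, u7, u8}: Depot→u3 (5), u1→u4 (15), u2→u4 (4), u6→Port (12), u7→Port (6), u8→Port (6).
Cut capacity = 5 + 15 + 4 + 12 + 6 + 6 = 48.

48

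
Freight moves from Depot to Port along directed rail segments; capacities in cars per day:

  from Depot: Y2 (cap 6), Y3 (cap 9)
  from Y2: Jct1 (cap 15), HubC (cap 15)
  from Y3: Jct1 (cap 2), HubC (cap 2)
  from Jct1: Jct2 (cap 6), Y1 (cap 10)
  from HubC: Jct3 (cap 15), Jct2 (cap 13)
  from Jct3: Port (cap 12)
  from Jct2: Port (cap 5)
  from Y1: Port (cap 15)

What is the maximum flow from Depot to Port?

10

Augment Depot→Y2→Jct1→Jct2→Port: bottleneck 5, flow now 5.
Augment Depot→Y2→Jct1→Y1→Port: bottleneck 1, flow now 6.
Augment Depot→Y3→Jct1→Y1→Port: bottleneck 2, flow now 8.
Augment Depot→Y3→HubC→Jct3→Port: bottleneck 2, flow now 10.
No augmenting path remains; maximum flow = 10.
In the residual graph, reachable from Depot: {Depot, Y3}.
Min-cut edges: Depot→Y2 (6), Y3→Jct1 (2), Y3→HubC (2); capacity 6 + 2 + 2 = 10.
This cut is saturated, so no flow can exceed 10.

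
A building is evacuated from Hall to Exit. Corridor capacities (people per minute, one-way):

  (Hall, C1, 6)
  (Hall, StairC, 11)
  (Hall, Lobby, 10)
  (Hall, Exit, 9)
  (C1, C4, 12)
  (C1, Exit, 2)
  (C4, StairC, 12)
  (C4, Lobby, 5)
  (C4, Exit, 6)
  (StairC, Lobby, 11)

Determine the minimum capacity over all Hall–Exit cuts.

15

Augment Hall→Exit: bottleneck 9, flow now 9.
Augment Hall→C1→Exit: bottleneck 2, flow now 11.
Augment Hall→C1→C4→Exit: bottleneck 4, flow now 15.
No augmenting path remains; maximum flow = 15.
By max-flow min-cut, the minimum cut capacity equals the max flow.
In the residual graph, reachable from Hall: {Hall, StairC, Lobby}.
Min-cut edges: Hall→C1 (6), Hall→Exit (9); capacity 6 + 9 = 15.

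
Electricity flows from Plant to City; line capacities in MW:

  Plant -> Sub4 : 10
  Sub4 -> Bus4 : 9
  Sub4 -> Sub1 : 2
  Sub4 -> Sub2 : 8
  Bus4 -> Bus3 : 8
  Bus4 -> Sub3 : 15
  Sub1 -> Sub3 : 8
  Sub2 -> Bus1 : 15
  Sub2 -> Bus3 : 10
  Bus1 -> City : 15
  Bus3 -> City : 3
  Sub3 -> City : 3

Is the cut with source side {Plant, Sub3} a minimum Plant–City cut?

No — its capacity is 13, but the minimum cut has capacity 10.

Given cut capacity: 10 + 3 = 13.
Augment Plant→Sub4→Bus4→Bus3→City: bottleneck 3, flow now 3.
Augment Plant→Sub4→Bus4→Sub3→City: bottleneck 3, flow now 6.
Augment Plant→Sub4→Sub2→Bus1→City: bottleneck 4, flow now 10.
No augmenting path remains; maximum flow = 10.
In the residual graph, reachable from Plant: {Plant}.
Min-cut edges: Plant→Sub4 (10); capacity 10 = 10.
Cut capacity 13 exceeds the max flow 10, so it is not minimum.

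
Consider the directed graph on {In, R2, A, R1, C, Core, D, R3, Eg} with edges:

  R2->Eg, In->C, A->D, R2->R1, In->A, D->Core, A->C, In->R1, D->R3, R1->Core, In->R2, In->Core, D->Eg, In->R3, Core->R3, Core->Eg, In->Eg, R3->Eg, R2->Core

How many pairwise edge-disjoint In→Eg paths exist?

5

Assign every edge capacity 1; by Menger, the answer equals the max flow.
Path In→Eg (+1); total 1.
Path In→R2→Eg (+1); total 2.
Path In→Core→Eg (+1); total 3.
Path In→R3→Eg (+1); total 4.
Path In→A→D→Eg (+1); total 5.
No residual In→Eg path; max flow = 5.
Certifying cut of size 5: {Core→Eg, In→A, In→Eg, In→R2, R3→Eg}.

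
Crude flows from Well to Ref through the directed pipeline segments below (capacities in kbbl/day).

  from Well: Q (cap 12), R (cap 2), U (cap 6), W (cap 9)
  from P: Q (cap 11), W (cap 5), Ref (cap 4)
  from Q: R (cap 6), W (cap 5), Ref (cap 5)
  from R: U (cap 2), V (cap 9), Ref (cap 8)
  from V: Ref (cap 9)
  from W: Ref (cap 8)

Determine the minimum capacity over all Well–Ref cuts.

Augment Well→Q→Ref: bottleneck 5, flow now 5.
Augment Well→R→Ref: bottleneck 2, flow now 7.
Augment Well→W→Ref: bottleneck 8, flow now 15.
Augment Well→Q→R→Ref: bottleneck 6, flow now 21.
No augmenting path remains; maximum flow = 21.
By max-flow min-cut, the minimum cut capacity equals the max flow.
In the residual graph, reachable from Well: {Well, Q, U, W}.
Min-cut edges: Well→R (2), Q→R (6), Q→Ref (5), W→Ref (8); capacity 2 + 6 + 5 + 8 = 21.

21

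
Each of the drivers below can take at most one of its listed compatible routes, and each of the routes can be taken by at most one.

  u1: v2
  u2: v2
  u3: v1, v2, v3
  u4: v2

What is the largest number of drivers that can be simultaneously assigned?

2

Unit-capacity flow: source→left, listed edges, right→sink; max matching = max flow.
Augmenting path u1→v2 (+1); matched 1.
Augmenting path u3→v1 (+1); matched 2.
No augmenting path remains; maximum matching = 2.
König certificate: {u3, v2} is a vertex cover of size 2 (every listed pair touches it), so no matching can be larger.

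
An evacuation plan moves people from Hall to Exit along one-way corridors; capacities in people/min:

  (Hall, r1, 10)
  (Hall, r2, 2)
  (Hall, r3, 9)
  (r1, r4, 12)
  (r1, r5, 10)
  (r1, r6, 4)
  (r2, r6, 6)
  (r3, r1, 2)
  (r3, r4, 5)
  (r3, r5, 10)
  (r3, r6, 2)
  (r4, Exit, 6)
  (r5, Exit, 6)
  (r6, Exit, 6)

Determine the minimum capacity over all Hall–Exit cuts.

Augment Hall→r1→r4→Exit: bottleneck 6, flow now 6.
Augment Hall→r1→r5→Exit: bottleneck 4, flow now 10.
Augment Hall→r2→r6→Exit: bottleneck 2, flow now 12.
Augment Hall→r3→r5→Exit: bottleneck 2, flow now 14.
Augment Hall→r3→r6→Exit: bottleneck 2, flow now 16.
Augment Hall→r3→r1→r6→Exit: bottleneck 2, flow now 18.
No augmenting path remains; maximum flow = 18.
By max-flow min-cut, the minimum cut capacity equals the max flow.
In the residual graph, reachable from Hall: {Hall, r1, r2, r3, r4, r5, r6}.
Min-cut edges: r4→Exit (6), r5→Exit (6), r6→Exit (6); capacity 6 + 6 + 6 = 18.

18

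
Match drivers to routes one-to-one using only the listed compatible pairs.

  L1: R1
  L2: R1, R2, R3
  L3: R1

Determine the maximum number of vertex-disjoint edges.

2

Unit-capacity flow: source→left, listed edges, right→sink; max matching = max flow.
Augmenting path L1→R1 (+1); matched 1.
Augmenting path L2→R2 (+1); matched 2.
No augmenting path remains; maximum matching = 2.
König certificate: {L2, R1} is a vertex cover of size 2 (every listed pair touches it), so no matching can be larger.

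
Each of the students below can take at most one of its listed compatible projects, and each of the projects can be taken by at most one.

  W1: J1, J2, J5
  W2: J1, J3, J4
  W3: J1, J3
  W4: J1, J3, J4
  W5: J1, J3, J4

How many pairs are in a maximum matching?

4

Unit-capacity flow: source→left, listed edges, right→sink; max matching = max flow.
Augmenting path W1→J1 (+1); matched 1.
Augmenting path W2→J3 (+1); matched 2.
Augmenting path W4→J4 (+1); matched 3.
Augmenting path W3→J1→W1→J2 (+1); matched 4.
No augmenting path remains; maximum matching = 4.
König certificate: {W1, J1, J3, J4} is a vertex cover of size 4 (every listed pair touches it), so no matching can be larger.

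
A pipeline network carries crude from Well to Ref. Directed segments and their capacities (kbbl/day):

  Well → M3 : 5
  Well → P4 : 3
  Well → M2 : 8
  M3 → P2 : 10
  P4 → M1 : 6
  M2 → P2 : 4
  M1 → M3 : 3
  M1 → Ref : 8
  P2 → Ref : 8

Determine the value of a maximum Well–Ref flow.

11

Augment Well→M3→P2→Ref: bottleneck 5, flow now 5.
Augment Well→P4→M1→Ref: bottleneck 3, flow now 8.
Augment Well→M2→P2→Ref: bottleneck 3, flow now 11.
No augmenting path remains; maximum flow = 11.
In the residual graph, reachable from Well: {Well, M3, M2, P2}.
Min-cut edges: Well→P4 (3), P2→Ref (8); capacity 3 + 8 = 11.
This cut is saturated, so no flow can exceed 11.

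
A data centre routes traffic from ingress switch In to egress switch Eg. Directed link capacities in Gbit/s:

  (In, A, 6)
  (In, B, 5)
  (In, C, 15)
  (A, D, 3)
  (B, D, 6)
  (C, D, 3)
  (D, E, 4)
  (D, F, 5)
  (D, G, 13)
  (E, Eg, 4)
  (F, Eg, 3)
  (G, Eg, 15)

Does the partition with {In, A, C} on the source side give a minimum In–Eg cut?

Given cut capacity: 5 + 3 + 3 = 11.
Augment In→A→D→E→Eg: bottleneck 3, flow now 3.
Augment In→B→D→E→Eg: bottleneck 1, flow now 4.
Augment In→B→D→F→Eg: bottleneck 3, flow now 7.
Augment In→B→D→G→Eg: bottleneck 1, flow now 8.
Augment In→C→D→G→Eg: bottleneck 3, flow now 11.
No augmenting path remains; maximum flow = 11.
Cut capacity 11 equals the max flow, so it is a minimum cut.

Yes — it is a minimum cut (capacity 11).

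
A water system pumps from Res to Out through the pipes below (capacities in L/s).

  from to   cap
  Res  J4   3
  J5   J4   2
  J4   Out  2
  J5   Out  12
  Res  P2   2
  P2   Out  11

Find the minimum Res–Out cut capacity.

Augment Res→P2→Out: bottleneck 2, flow now 2.
Augment Res→J4→Out: bottleneck 2, flow now 4.
No augmenting path remains; maximum flow = 4.
By max-flow min-cut, the minimum cut capacity equals the max flow.
In the residual graph, reachable from Res: {Res, J4}.
Min-cut edges: Res→P2 (2), J4→Out (2); capacity 2 + 2 = 4.

4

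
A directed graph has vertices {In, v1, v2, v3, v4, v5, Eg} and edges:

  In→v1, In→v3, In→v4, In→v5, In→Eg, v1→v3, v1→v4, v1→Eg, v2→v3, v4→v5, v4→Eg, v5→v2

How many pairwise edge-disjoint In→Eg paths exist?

3

Assign every edge capacity 1; by Menger, the answer equals the max flow.
Path In→Eg (+1); total 1.
Path In→v1→Eg (+1); total 2.
Path In→v4→Eg (+1); total 3.
No residual In→Eg path; max flow = 3.
Certifying cut of size 3: {In→Eg, In→v1, In→v4}.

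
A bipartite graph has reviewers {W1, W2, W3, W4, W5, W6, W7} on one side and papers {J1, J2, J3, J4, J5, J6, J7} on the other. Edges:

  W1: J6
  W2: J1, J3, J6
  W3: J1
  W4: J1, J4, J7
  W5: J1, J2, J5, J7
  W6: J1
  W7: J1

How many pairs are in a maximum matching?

Unit-capacity flow: source→left, listed edges, right→sink; max matching = max flow.
Augmenting path W1→J6 (+1); matched 1.
Augmenting path W2→J1 (+1); matched 2.
Augmenting path W4→J4 (+1); matched 3.
Augmenting path W5→J2 (+1); matched 4.
Augmenting path W3→J1→W2→J3 (+1); matched 5.
No augmenting path remains; maximum matching = 5.
König certificate: {W1, W2, W4, W5, J1} is a vertex cover of size 5 (every listed pair touches it), so no matching can be larger.

5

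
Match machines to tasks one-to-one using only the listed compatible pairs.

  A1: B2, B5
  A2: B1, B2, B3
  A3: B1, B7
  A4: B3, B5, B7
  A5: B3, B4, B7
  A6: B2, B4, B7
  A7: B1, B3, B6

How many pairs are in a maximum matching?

Unit-capacity flow: source→left, listed edges, right→sink; max matching = max flow.
Augmenting path A1→B2 (+1); matched 1.
Augmenting path A2→B1 (+1); matched 2.
Augmenting path A3→B7 (+1); matched 3.
Augmenting path A4→B3 (+1); matched 4.
Augmenting path A5→B4 (+1); matched 5.
Augmenting path A7→B6 (+1); matched 6.
Augmenting path A6→B2→A1→B5 (+1); matched 7.
No augmenting path remains; maximum matching = 7.
König certificate: {A1, A2, A3, A4, A5, A6, A7} is a vertex cover of size 7 (every listed pair touches it), so no matching can be larger.

7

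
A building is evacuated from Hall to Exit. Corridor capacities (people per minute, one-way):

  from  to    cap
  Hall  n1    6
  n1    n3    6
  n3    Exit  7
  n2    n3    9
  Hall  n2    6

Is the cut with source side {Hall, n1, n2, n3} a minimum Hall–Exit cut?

Given cut capacity: 7 = 7.
Augment Hall→n1→n3→Exit: bottleneck 6, flow now 6.
Augment Hall→n2→n3→Exit: bottleneck 1, flow now 7.
No augmenting path remains; maximum flow = 7.
Cut capacity 7 equals the max flow, so it is a minimum cut.

Yes — it is a minimum cut (capacity 7).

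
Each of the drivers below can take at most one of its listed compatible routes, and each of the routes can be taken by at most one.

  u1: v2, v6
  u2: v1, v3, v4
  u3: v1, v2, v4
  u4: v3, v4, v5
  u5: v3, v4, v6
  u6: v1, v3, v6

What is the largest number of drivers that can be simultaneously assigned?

6

Unit-capacity flow: source→left, listed edges, right→sink; max matching = max flow.
Augmenting path u1→v2 (+1); matched 1.
Augmenting path u2→v1 (+1); matched 2.
Augmenting path u3→v4 (+1); matched 3.
Augmenting path u4→v3 (+1); matched 4.
Augmenting path u5→v6 (+1); matched 5.
Augmenting path u6→v3→u4→v5 (+1); matched 6.
No augmenting path remains; maximum matching = 6.
König certificate: {u1, u2, u3, u4, u5, u6} is a vertex cover of size 6 (every listed pair touches it), so no matching can be larger.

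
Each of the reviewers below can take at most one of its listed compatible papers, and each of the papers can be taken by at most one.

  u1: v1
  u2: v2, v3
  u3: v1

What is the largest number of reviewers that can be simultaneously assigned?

Unit-capacity flow: source→left, listed edges, right→sink; max matching = max flow.
Augmenting path u1→v1 (+1); matched 1.
Augmenting path u2→v2 (+1); matched 2.
No augmenting path remains; maximum matching = 2.
König certificate: {u2, v1} is a vertex cover of size 2 (every listed pair touches it), so no matching can be larger.

2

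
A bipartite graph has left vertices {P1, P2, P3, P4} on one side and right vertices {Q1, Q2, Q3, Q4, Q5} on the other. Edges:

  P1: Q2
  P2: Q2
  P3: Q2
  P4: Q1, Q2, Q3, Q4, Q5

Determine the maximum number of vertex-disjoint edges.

2

Unit-capacity flow: source→left, listed edges, right→sink; max matching = max flow.
Augmenting path P1→Q2 (+1); matched 1.
Augmenting path P4→Q1 (+1); matched 2.
No augmenting path remains; maximum matching = 2.
König certificate: {P4, Q2} is a vertex cover of size 2 (every listed pair touches it), so no matching can be larger.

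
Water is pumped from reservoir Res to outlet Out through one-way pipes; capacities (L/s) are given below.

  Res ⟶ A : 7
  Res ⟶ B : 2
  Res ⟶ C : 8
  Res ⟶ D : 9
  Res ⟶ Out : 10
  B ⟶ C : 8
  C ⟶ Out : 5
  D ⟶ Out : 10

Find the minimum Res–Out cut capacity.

24

Augment Res→Out: bottleneck 10, flow now 10.
Augment Res→C→Out: bottleneck 5, flow now 15.
Augment Res→D→Out: bottleneck 9, flow now 24.
No augmenting path remains; maximum flow = 24.
By max-flow min-cut, the minimum cut capacity equals the max flow.
In the residual graph, reachable from Res: {Res, A, B, C}.
Min-cut edges: Res→D (9), Res→Out (10), C→Out (5); capacity 9 + 10 + 5 = 24.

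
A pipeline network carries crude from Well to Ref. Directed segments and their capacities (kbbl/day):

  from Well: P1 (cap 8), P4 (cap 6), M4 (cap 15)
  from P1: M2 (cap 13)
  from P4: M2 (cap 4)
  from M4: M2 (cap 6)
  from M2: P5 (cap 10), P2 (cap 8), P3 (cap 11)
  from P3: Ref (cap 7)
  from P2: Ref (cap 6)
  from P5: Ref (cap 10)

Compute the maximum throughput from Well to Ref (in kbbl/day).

18

Augment Well→P1→M2→P3→Ref: bottleneck 7, flow now 7.
Augment Well→P1→M2→P2→Ref: bottleneck 1, flow now 8.
Augment Well→P4→M2→P2→Ref: bottleneck 4, flow now 12.
Augment Well→M4→M2→P2→Ref: bottleneck 1, flow now 13.
Augment Well→M4→M2→P5→Ref: bottleneck 5, flow now 18.
No augmenting path remains; maximum flow = 18.
In the residual graph, reachable from Well: {Well, P4, M4}.
Min-cut edges: Well→P1 (8), P4→M2 (4), M4→M2 (6); capacity 8 + 4 + 6 = 18.
This cut is saturated, so no flow can exceed 18.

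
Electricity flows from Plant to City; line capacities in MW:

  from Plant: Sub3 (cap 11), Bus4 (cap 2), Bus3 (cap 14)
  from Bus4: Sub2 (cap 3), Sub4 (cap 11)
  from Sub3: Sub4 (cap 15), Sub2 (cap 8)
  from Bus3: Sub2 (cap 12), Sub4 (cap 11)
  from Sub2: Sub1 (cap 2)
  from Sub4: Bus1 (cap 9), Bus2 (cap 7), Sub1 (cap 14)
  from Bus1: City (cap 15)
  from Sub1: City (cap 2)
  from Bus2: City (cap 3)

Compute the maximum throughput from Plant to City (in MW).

14

Augment Plant→Bus4→Sub2→Sub1→City: bottleneck 2, flow now 2.
Augment Plant→Sub3→Sub4→Bus1→City: bottleneck 9, flow now 11.
Augment Plant→Sub3→Sub4→Bus2→City: bottleneck 2, flow now 13.
Augment Plant→Bus3→Sub4→Bus2→City: bottleneck 1, flow now 14.
No augmenting path remains; maximum flow = 14.
In the residual graph, reachable from Plant: {Plant, Bus4, Sub3, Bus3, Sub2, Sub4, Sub1, Bus2}.
Min-cut edges: Sub4→Bus1 (9), Sub1→City (2), Bus2→City (3); capacity 9 + 2 + 3 = 14.
This cut is saturated, so no flow can exceed 14.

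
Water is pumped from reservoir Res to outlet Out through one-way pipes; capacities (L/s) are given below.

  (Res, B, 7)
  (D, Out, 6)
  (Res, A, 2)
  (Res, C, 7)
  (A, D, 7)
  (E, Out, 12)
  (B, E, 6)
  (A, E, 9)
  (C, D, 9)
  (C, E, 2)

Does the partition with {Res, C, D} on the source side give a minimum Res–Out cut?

Given cut capacity: 2 + 7 + 2 + 6 = 17.
Augment Res→A→D→Out: bottleneck 2, flow now 2.
Augment Res→B→E→Out: bottleneck 6, flow now 8.
Augment Res→C→D→Out: bottleneck 4, flow now 12.
Augment Res→C→E→Out: bottleneck 2, flow now 14.
Augment Res→C→D→A→E→Out: bottleneck 1, flow now 15. (uses reverse residual edge)
No augmenting path remains; maximum flow = 15.
In the residual graph, reachable from Res: {Res, B}.
Min-cut edges: Res→A (2), Res→C (7), B→E (6); capacity 2 + 7 + 6 = 15.
Cut capacity 17 exceeds the max flow 15, so it is not minimum.

No — its capacity is 17, but the minimum cut has capacity 15.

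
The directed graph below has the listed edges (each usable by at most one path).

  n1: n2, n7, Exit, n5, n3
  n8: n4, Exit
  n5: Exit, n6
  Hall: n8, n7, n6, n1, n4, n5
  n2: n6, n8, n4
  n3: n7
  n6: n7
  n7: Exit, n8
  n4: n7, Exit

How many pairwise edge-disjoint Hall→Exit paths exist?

Assign every edge capacity 1; by Menger, the answer equals the max flow.
Path Hall→n1→Exit (+1); total 1.
Path Hall→n4→Exit (+1); total 2.
Path Hall→n5→Exit (+1); total 3.
Path Hall→n7→Exit (+1); total 4.
Path Hall→n8→Exit (+1); total 5.
No residual Hall→Exit path; max flow = 5.
Certifying cut of size 5: {Hall→n1, Hall→n5, n4→Exit, n7→Exit, n8→Exit}.

5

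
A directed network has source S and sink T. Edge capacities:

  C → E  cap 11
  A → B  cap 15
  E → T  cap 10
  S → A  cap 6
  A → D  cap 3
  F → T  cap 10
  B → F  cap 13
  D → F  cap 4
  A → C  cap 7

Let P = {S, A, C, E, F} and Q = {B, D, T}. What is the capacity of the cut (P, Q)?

38

Edges leaving {S, A, C, E, F}: A→B (15), A→D (3), E→T (10), F→T (10).
Cut capacity = 15 + 3 + 10 + 10 = 38.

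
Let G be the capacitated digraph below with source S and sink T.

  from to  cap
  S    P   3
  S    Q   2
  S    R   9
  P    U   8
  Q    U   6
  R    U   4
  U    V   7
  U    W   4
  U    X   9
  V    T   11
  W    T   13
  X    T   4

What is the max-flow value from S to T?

9

Augment S→P→U→V→T: bottleneck 3, flow now 3.
Augment S→Q→U→V→T: bottleneck 2, flow now 5.
Augment S→R→U→V→T: bottleneck 2, flow now 7.
Augment S→R→U→W→T: bottleneck 2, flow now 9.
No augmenting path remains; maximum flow = 9.
In the residual graph, reachable from S: {S, R}.
Min-cut edges: S→P (3), S→Q (2), R→U (4); capacity 3 + 2 + 4 = 9.
This cut is saturated, so no flow can exceed 9.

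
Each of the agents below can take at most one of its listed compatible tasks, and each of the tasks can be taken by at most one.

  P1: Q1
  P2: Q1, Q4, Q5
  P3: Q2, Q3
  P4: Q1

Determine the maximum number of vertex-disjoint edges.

3

Unit-capacity flow: source→left, listed edges, right→sink; max matching = max flow.
Augmenting path P1→Q1 (+1); matched 1.
Augmenting path P2→Q4 (+1); matched 2.
Augmenting path P3→Q2 (+1); matched 3.
No augmenting path remains; maximum matching = 3.
König certificate: {P2, P3, Q1} is a vertex cover of size 3 (every listed pair touches it), so no matching can be larger.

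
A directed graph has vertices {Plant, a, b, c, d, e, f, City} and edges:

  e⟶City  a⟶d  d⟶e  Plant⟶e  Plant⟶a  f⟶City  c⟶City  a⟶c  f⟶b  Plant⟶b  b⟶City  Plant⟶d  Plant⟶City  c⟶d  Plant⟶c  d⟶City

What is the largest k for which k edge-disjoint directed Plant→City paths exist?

Assign every edge capacity 1; by Menger, the answer equals the max flow.
Path Plant→City (+1); total 1.
Path Plant→b→City (+1); total 2.
Path Plant→c→City (+1); total 3.
Path Plant→d→City (+1); total 4.
Path Plant→e→City (+1); total 5.
No residual Plant→City path; max flow = 5.
Certifying cut of size 5: {Plant→City, Plant→b, c→City, d→City, e→City}.

5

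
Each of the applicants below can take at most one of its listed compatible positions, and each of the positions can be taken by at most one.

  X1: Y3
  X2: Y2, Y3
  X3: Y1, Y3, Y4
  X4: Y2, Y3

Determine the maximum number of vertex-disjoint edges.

3

Unit-capacity flow: source→left, listed edges, right→sink; max matching = max flow.
Augmenting path X1→Y3 (+1); matched 1.
Augmenting path X2→Y2 (+1); matched 2.
Augmenting path X3→Y1 (+1); matched 3.
No augmenting path remains; maximum matching = 3.
König certificate: {X3, Y2, Y3} is a vertex cover of size 3 (every listed pair touches it), so no matching can be larger.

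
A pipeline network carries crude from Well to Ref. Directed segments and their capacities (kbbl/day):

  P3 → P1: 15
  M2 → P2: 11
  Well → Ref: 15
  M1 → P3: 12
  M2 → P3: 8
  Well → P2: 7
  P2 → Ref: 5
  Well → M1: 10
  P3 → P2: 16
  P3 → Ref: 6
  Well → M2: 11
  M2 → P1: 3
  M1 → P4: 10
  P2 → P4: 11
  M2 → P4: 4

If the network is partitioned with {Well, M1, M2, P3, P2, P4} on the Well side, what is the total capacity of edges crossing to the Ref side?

Edges leaving {Well, M1, M2, P3, P2, P4}: Well→Ref (15), M2→P1 (3), P3→P1 (15), P3→Ref (6), P2→Ref (5).
Cut capacity = 15 + 3 + 15 + 6 + 5 = 44.

44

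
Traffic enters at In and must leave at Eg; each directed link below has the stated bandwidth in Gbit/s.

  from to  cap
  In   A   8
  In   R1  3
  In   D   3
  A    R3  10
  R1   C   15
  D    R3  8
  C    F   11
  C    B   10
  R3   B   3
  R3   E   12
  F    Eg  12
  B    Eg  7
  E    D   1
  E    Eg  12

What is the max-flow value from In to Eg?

14

Augment In→A→R3→B→Eg: bottleneck 3, flow now 3.
Augment In→A→R3→E→Eg: bottleneck 5, flow now 8.
Augment In→R1→C→F→Eg: bottleneck 3, flow now 11.
Augment In→D→R3→E→Eg: bottleneck 3, flow now 14.
No augmenting path remains; maximum flow = 14.
In the residual graph, reachable from In: {In}.
Min-cut edges: In→A (8), In→R1 (3), In→D (3); capacity 8 + 3 + 3 = 14.
This cut is saturated, so no flow can exceed 14.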